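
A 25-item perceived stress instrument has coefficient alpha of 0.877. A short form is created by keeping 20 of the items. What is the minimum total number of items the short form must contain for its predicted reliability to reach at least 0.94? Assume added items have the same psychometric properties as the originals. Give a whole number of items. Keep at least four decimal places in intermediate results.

55

First, r for the 20-item form: n = 20/25 = 0.8000, so r_20 = 0.8000·0.877/(1 + (0.8000 − 1)·0.877) = 0.8508
Length factor from the short form to reach 0.94: n' = 0.94(1 − 0.8508) / [0.8508(1 − 0.94)] ≈ 2.7474
Items = 2.7474 × 20 ≈ 54.95 → 55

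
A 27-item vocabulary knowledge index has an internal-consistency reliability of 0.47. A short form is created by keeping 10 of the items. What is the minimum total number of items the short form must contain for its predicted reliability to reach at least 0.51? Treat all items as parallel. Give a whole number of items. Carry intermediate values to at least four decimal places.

First, r for the 10-item form: n = 10/27 = 0.3704, so r_10 = 0.3704·0.47/(1 + (0.3704 − 1)·0.47) = 0.2473
Then solve for n' with r_old = 0.2473, r_target = 0.51: n' = 0.51(1 − 0.2473)/[0.2473(1 − 0.51)] = 3.1679
Items = 3.1679 × 10 ≈ 31.68 → 32

32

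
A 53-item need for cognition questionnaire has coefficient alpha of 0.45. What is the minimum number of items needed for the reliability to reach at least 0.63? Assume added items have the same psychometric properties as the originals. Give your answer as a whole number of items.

111

n = 0.63 × (1 − 0.45) / [ 0.45 × (1 − 0.63) ]
n = 0.3465 / 0.1665 ≈ 2.0811
Items needed = n × 53 = 2.0811 × 53 ≈ 110.30 → round up to 111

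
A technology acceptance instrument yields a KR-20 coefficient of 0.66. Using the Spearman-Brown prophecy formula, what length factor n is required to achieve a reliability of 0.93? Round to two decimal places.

Spearman-Brown solved for the length factor n:
n = r*(1 − r) / [ r (1 − r*) ]
n = [0.93 × 0.34] / [0.66 × 0.07]
  = 0.3162 / 0.0462 = 6.8442

6.84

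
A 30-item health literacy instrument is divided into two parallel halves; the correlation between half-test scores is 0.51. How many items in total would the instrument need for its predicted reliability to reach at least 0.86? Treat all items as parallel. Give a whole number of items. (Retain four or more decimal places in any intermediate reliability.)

Corrected full-test reliability: r_full = 2 × 0.51 / (1 + 0.51) ≈ 0.6755
n = r_tgt(1 − r_full) / [r_full(1 − r_tgt)] = 0.86 × 0.3245 / (0.6755 × 0.14) ≈ 2.9509
Required items = 2.9509 × 30 = 88.53, so 89 items.

89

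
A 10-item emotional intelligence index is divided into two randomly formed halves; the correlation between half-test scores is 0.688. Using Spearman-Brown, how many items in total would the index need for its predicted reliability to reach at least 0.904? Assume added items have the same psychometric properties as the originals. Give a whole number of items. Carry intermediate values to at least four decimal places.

22

Corrected full-test reliability: r_full = 2 × 0.688 / (1 + 0.688) ≈ 0.8152
Solve Spearman-Brown for n: n = 0.904(1 − 0.8152) / [0.8152(1 − 0.904)] = 2.1347
Items = 2.1347 × 10 ≈ 21.35 → 22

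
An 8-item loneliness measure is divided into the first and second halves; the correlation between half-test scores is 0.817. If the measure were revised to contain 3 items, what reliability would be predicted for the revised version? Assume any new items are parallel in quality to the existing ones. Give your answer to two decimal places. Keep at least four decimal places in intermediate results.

Spearman-Brown correction (n = 2): r_full = 2·0.817/(1 + 0.817) = 0.8993
Then adjust to 3 items: n = 3/8 = 0.3750
r_new = n·r_full / (1 + (n − 1)·r_full) = 0.3372 / 0.4379 ≈ 0.7700

0.77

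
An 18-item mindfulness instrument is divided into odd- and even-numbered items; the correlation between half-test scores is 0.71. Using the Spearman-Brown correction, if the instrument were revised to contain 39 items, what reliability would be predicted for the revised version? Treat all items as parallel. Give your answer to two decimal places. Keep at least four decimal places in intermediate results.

0.91

Spearman-Brown correction (n = 2): r_full = 2·0.71/(1 + 0.71) = 0.8304
Length factor from 18 to 39 items: n = 39/18 = 2.1667
r_new = n·r_full / (1 + (n − 1)·r_full) = 1.7992 / 1.9688 ≈ 0.9139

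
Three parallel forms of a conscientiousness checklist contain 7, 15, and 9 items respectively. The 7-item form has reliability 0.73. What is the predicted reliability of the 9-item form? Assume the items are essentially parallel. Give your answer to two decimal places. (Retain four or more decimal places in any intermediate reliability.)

The 15-item form is not needed; work directly from the 7-item form with n = 9/7 = 1.2857.
r_{9} = n·r / (1 + (n − 1)·r) = 0.9386 / 1.2086 ≈ 0.7766

0.78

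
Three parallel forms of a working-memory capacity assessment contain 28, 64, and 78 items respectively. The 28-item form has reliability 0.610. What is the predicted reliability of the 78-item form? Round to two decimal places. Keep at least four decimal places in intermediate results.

The 64-item form is not needed; work directly from the 28-item form with n = 78/28 = 2.7857.
r_{78} = n·r / (1 + (n − 1)·r) = 1.6993 / 2.0893 ≈ 0.8133

0.81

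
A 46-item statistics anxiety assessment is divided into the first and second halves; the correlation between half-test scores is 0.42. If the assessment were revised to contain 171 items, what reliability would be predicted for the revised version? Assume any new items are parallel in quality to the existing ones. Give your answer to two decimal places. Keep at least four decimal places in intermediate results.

0.84

Spearman-Brown correction (n = 2): r_full = 2·0.42/(1 + 0.42) = 0.5915
Length factor from 46 to 171 items: n = 171/46 = 3.7174
r_new = n·r_full / (1 + (n − 1)·r_full) = 2.1988 / 2.6073 ≈ 0.8433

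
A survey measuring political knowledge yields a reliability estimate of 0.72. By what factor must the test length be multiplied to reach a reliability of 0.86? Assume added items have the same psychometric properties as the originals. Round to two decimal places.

2.39

Rearranging the Spearman-Brown formula for n,
n = r*(1 − r) / [ r (1 − r*) ]
n = 0.86 × (1 − 0.72) / [ 0.72 × (1 − 0.86) ]
n = 0.2408 / 0.1008 ≈ 2.3889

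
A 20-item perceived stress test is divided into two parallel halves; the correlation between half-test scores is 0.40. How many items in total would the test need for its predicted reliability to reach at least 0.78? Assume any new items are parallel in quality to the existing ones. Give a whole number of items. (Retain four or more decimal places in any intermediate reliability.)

r_full = 2(0.40)/(1 + 0.40) = 0.5714
Solve Spearman-Brown for n: n = 0.78(1 − 0.5714) / [0.5714(1 − 0.78)] = 2.6594
Items = 2.6594 × 20 ≈ 53.19 → 54

54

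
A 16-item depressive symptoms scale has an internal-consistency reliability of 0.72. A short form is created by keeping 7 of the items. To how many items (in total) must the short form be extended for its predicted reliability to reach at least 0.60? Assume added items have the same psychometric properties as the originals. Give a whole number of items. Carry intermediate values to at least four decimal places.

First, r for the 7-item form: n = 7/16 = 0.4375, so r_7 = 0.4375·0.72/(1 + (0.4375 − 1)·0.72) = 0.5294
Length factor from the short form to reach 0.60: n' = 0.60(1 − 0.5294) / [0.5294(1 − 0.60)] ≈ 1.3334
Total items = 1.3334 × 7 = 9.33, rounded up to 10.

10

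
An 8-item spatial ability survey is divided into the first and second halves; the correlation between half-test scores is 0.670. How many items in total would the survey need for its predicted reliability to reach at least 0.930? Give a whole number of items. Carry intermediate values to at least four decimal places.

27

Corrected full-test reliability: r_full = 2 × 0.670 / (1 + 0.670) ≈ 0.8024
n = r_tgt(1 − r_full) / [r_full(1 − r_tgt)] = 0.930 × 0.1976 / (0.8024 × 0.070) ≈ 3.2718
Required items = 3.2718 × 8 = 26.17, so 27 items.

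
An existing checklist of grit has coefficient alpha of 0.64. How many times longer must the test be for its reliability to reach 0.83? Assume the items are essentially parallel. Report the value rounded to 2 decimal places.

2.75

n = [0.83 × 0.36] / [0.64 × 0.17]
n = 0.2988 / 0.1088 ≈ 2.7463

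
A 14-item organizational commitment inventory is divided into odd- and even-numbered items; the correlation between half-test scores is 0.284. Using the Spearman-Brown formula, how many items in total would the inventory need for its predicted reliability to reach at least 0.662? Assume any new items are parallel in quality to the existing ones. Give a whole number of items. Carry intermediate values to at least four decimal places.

35

r_full = 2(0.284)/(1 + 0.284) = 0.4424
Solve Spearman-Brown for n: n = 0.662(1 − 0.4424) / [0.4424(1 − 0.662)] = 2.4686
Required items = 2.4686 × 14 = 34.56, so 35 items.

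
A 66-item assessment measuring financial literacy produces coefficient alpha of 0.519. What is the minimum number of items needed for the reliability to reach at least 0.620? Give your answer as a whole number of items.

Rearranging the Spearman-Brown formula for n,
n = r_target (1 − r_old) / [ r_old (1 − r_target) ]
n = 0.620 × (1 − 0.519) / [ 0.519 × (1 − 0.620) ]
n = 0.298220 / 0.197220 ≈ 1.5121
Items needed = n × 66 = 1.5121 × 66 ≈ 99.80 → round up to 100

100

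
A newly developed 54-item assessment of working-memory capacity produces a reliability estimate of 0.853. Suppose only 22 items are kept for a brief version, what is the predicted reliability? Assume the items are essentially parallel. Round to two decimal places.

The new length is 22/54 = 0.4074 times the old.
Apply the Spearman-Brown prophecy formula, r' = nr / [1 + (n − 1)r]:
r_new = 0.4074·0.853 / [1 + (0.4074 − 1)·0.853]
     = 0.3475 / 0.4945 = 0.7027

0.70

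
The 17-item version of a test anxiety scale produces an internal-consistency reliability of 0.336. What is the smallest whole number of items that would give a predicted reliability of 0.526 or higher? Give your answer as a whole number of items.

Rearranging the Spearman-Brown formula for n,
n = r_target (1 − r_old) / [ r_old (1 − r_target) ]
n = 0.526 × (1 − 0.336) / [ 0.336 × (1 − 0.526) ]
  = 0.349264 / 0.159264 = 2.1930
2.1930 × 17 = 37.28 → 38 items

38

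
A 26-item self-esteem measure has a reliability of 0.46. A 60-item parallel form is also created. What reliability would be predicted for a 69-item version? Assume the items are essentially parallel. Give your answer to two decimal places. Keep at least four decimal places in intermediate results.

0.69

The 60-item form is not needed; work directly from the 26-item form with n = 69/26 = 2.6538.
r_{69} = n·r / (1 + (n − 1)·r) = 1.2207 / 1.7607 ≈ 0.6933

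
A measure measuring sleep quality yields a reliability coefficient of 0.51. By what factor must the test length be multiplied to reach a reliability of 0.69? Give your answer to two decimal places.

2.14

n = [0.69 × 0.49] / [0.51 × 0.31]
  = 0.3381 / 0.1581 = 2.1385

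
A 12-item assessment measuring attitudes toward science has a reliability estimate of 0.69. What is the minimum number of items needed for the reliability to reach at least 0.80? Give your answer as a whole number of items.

Rearranging the Spearman-Brown formula for n,
n = r_target (1 − r_old) / [ r_old (1 − r_target) ]
n = 0.80 × (1 − 0.69) / [ 0.69 × (1 − 0.80) ]
n = 0.2480 / 0.1380 ≈ 1.7971
1.7971 × 12 = 21.57 → 22 items

22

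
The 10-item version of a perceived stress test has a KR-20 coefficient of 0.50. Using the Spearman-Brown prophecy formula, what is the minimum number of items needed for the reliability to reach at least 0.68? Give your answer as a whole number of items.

Rearranging the Spearman-Brown formula for n,
n = r*(1 − r) / [ r (1 − r*) ]
n = [0.68 × 0.50] / [0.50 × 0.32]
n = 0.3400 / 0.1600 ≈ 2.1250
So the test needs 2.1250 × 10 ≈ 21.25 items; rounding up, 22.

22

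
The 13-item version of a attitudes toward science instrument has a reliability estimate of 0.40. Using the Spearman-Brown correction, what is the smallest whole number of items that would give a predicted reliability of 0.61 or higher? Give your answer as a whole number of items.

Spearman-Brown solved for the length factor n:
n = r*(1 − r) / [ r (1 − r*) ]
n = [0.61 × 0.60] / [0.40 × 0.39]
  = 0.3660 / 0.1560 = 2.3462
Items needed = n × 13 = 2.3462 × 13 ≈ 30.50 → round up to 31

31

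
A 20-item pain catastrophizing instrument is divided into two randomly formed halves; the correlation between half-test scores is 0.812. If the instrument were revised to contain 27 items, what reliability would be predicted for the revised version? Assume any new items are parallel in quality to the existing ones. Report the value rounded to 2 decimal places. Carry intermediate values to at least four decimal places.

0.92

First correct the split-half correlation to full-test reliability: r_full = 2 × 0.812 / (1 + 0.812) ≈ 0.8962
Length factor from 20 to 27 items: n = 27/20 = 1.3500
r_new = n·r_full / (1 + (n − 1)·r_full) = 1.2099 / 1.3137 ≈ 0.9210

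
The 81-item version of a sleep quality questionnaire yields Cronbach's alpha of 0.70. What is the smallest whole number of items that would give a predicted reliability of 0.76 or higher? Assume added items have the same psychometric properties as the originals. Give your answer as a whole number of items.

110

n = [0.76 × 0.30] / [0.70 × 0.24]
  = 0.2280 / 0.1680 = 1.3571
Items needed = n × 81 = 1.3571 × 81 ≈ 109.93 → round up to 110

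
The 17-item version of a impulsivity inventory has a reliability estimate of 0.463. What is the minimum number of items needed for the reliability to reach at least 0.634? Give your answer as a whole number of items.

35

Rearranging the Spearman-Brown formula for n,
n = r_target (1 − r_old) / [ r_old (1 − r_target) ]
n = 0.634(1 − 0.463) / [0.463(1 − 0.634)]
n = 0.340458 / 0.169458 ≈ 2.0091
2.0091 × 17 = 34.15 → 35 items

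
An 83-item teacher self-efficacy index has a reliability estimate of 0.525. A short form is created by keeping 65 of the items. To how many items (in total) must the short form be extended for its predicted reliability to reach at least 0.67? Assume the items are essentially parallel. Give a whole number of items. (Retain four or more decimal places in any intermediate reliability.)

153

First, r for the 65-item form: n = 65/83 = 0.7831, so r_65 = 0.7831·0.525/(1 + (0.7831 − 1)·0.525) = 0.4640
Then solve for n' with r_old = 0.4640, r_target = 0.67: n' = 0.67(1 − 0.4640)/[0.4640(1 − 0.67)] = 2.3454
Items = 2.3454 × 65 ≈ 152.45 → 153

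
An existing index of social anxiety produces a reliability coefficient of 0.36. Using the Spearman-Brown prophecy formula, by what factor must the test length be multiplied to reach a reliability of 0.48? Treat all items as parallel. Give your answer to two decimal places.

n = 0.48 × (1 − 0.36) / [ 0.36 × (1 − 0.48) ]
n = 0.3072 / 0.1872 ≈ 1.6410

1.64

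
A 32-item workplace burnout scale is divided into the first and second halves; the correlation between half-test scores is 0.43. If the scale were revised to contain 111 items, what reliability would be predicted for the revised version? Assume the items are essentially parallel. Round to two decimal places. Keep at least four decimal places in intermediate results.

Full-test reliability from the split-half r: r_full = 2(0.43)/(1 + 0.43) = 0.6014
Then adjust to 111 items: n = 111/32 = 3.4688
r_new = n·r_full / (1 + (n − 1)·r_full) = 2.0861 / 2.4847 ≈ 0.8396

0.84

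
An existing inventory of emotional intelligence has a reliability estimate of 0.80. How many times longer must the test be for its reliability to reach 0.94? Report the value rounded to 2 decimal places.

3.92

Rearranging the Spearman-Brown formula for n,
n = r_target (1 − r_old) / [ r_old (1 − r_target) ]
n = [0.94 × 0.20] / [0.80 × 0.06]
n = 0.1880 / 0.0480 ≈ 3.9167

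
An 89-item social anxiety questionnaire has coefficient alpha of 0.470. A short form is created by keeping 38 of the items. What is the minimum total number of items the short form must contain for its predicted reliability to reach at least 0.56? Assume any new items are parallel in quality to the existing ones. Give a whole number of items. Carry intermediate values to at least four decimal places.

128

Short-form reliability: n = 38/89 = 0.4270; r_38 = n·r/(1+(n−1)r) ≈ 0.2747
Then solve for n' with r_old = 0.2747, r_target = 0.56: n' = 0.56(1 − 0.2747)/[0.2747(1 − 0.56)] = 3.3604
Total items = 3.3604 × 38 = 127.70, rounded up to 128.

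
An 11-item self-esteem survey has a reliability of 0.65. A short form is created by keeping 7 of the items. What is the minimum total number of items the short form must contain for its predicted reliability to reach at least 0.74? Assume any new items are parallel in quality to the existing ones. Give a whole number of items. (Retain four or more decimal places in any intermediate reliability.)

17

Short-form reliability: n = 7/11 = 0.6364; r_7 = n·r/(1+(n−1)r) ≈ 0.5417
Length factor from the short form to reach 0.74: n' = 0.74(1 − 0.5417) / [0.5417(1 − 0.74)] ≈ 2.4080
Total items = 2.4080 × 7 = 16.86, rounded up to 17.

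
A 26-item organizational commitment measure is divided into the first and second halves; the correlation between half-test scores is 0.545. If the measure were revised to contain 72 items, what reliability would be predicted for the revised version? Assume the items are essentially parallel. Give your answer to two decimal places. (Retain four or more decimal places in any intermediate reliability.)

0.87

Spearman-Brown correction (n = 2): r_full = 2·0.545/(1 + 0.545) = 0.7055
Length factor from 26 to 72 items: n = 72/26 = 2.7692
r_new = n·r_full / (1 + (n − 1)·r_full) = 1.9537 / 2.2482 ≈ 0.8690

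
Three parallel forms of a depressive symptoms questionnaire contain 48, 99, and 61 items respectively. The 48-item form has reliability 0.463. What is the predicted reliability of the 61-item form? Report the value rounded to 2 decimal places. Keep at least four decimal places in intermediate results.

The 99-item form is not needed; work directly from the 48-item form with n = 61/48 = 1.2708.
r_{61} = n·r / (1 + (n − 1)·r) = 0.5884 / 1.1254 ≈ 0.5228

0.52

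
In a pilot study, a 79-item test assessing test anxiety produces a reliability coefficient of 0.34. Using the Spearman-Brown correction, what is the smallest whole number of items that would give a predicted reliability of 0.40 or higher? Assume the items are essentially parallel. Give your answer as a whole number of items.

103

n = 0.40 × (1 − 0.34) / [ 0.34 × (1 − 0.40) ]
n = 0.2640 / 0.2040 ≈ 1.2941
Items needed = n × 79 = 1.2941 × 79 ≈ 102.23 → round up to 103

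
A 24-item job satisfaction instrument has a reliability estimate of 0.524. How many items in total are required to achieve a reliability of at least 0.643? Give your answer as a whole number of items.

n = 0.643 × (1 − 0.524) / [ 0.524 × (1 − 0.643) ]
n = 0.306068 / 0.187068 ≈ 1.6361
1.6361 × 24 = 39.27 → 40 items

40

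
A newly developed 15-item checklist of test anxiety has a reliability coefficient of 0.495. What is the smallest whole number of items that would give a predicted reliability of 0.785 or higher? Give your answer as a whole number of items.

n = [0.785 × 0.505] / [0.495 × 0.215]
  = 0.396425 / 0.106425 = 3.7249
Items needed = n × 15 = 3.7249 × 15 ≈ 55.87 → round up to 56

56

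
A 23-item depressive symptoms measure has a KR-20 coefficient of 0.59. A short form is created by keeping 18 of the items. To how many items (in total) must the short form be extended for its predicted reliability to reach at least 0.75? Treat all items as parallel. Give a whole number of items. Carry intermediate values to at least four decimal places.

First, r for the 18-item form: n = 18/23 = 0.7826, so r_18 = 0.7826·0.59/(1 + (0.7826 − 1)·0.59) = 0.5297
Then solve for n' with r_old = 0.5297, r_target = 0.75: n' = 0.75(1 − 0.5297)/[0.5297(1 − 0.75)] = 2.6636
Total items = 2.6636 × 18 = 47.94, rounded up to 48.

48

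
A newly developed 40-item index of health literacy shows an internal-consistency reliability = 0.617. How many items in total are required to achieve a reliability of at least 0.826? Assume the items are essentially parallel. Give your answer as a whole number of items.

118

Invert Spearman-Brown to solve for n:
n = r_target (1 − r_old) / [ r_old (1 − r_target) ]
n = 0.826(1 − 0.617) / [0.617(1 − 0.826)]
  = 0.316358 / 0.107358 = 2.9468
So the test needs 2.9468 × 40 ≈ 117.87 items; rounding up, 118.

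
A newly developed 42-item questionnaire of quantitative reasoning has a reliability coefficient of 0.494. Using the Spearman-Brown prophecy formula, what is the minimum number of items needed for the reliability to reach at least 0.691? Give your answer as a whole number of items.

Spearman-Brown solved for the length factor n:
n = r_target (1 − r_old) / [ r_old (1 − r_target) ]
n = 0.691(1 − 0.494) / [0.494(1 − 0.691)]
  = 0.349646 / 0.152646 = 2.2906
2.2906 × 42 = 96.21 → 97 items

97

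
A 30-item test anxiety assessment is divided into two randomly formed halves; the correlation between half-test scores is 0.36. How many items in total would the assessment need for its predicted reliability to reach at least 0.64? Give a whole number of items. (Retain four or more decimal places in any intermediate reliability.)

Corrected full-test reliability: r_full = 2 × 0.36 / (1 + 0.36) ≈ 0.5294
Solve Spearman-Brown for n: n = 0.64(1 − 0.5294) / [0.5294(1 − 0.64)] = 1.5803
Items = 1.5803 × 30 ≈ 47.41 → 48

48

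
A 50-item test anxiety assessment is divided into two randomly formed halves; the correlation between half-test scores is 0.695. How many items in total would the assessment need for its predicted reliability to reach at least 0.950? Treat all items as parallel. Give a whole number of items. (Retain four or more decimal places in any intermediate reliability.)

Corrected full-test reliability: r_full = 2 × 0.695 / (1 + 0.695) ≈ 0.8201
Solve Spearman-Brown for n: n = 0.950(1 − 0.8201) / [0.8201(1 − 0.950)] = 4.1679
Required items = 4.1679 × 50 = 208.40, so 209 items.

209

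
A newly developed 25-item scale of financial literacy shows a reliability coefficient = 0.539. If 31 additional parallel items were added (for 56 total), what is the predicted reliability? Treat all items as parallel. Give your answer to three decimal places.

n = 56/25 = 2.24
By Spearman-Brown, r_new = n r / (1 + (n − 1) r).
r_new = 2.24·0.539 / [1 + (2.24 − 1)·0.539]
r_new = 1.2074 / 1.6684 ≈ 0.7237

0.724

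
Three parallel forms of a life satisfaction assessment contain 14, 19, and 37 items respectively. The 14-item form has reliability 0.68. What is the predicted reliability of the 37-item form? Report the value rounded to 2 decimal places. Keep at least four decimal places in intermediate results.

Only the ratio of lengths matters: n = 37/14 = 2.6429
r_{37} = n·r / (1 + (n − 1)·r) = 1.7972 / 2.1172 ≈ 0.8489

0.85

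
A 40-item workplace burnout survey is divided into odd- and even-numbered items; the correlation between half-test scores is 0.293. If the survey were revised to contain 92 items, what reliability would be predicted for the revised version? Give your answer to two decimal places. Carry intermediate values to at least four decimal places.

0.66

Full-test reliability from the split-half r: r_full = 2(0.293)/(1 + 0.293) = 0.4532
Then adjust to 92 items: n = 92/40 = 2.3000
r_new = n·r_full / (1 + (n − 1)·r_full) = 1.0424 / 1.5892 ≈ 0.6559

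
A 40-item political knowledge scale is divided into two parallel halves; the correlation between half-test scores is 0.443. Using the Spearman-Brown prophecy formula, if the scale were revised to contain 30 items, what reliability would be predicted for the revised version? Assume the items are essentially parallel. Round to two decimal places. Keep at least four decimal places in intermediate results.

0.54

First correct the split-half correlation to full-test reliability: r_full = 2 × 0.443 / (1 + 0.443) ≈ 0.6140
Length factor from 40 to 30 items: n = 30/40 = 0.7500
r_new = n·r_full / (1 + (n − 1)·r_full) = 0.4605 / 0.8465 ≈ 0.5440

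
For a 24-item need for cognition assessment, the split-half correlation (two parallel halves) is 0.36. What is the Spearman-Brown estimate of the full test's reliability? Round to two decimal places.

Each half is half the length of the full test, so the full test is n = 2 times a half.
r_full = 2r_hh / (1 + r_hh) = 2 × 0.36 / (1 + 0.36)
r_full = 0.7200 / 1.3600 ≈ 0.5294

0.53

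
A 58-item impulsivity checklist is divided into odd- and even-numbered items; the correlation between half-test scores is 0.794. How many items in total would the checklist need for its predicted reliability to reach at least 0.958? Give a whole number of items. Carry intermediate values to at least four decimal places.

172

Corrected full-test reliability: r_full = 2 × 0.794 / (1 + 0.794) ≈ 0.8852
n = r_tgt(1 − r_full) / [r_full(1 − r_tgt)] = 0.958 × 0.1148 / (0.8852 × 0.042) ≈ 2.9581
Items = 2.9581 × 58 ≈ 171.57 → 172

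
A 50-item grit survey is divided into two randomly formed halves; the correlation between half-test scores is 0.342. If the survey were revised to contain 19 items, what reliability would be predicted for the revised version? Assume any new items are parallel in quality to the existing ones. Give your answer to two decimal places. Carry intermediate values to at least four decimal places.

Spearman-Brown correction (n = 2): r_full = 2·0.342/(1 + 0.342) = 0.5097
Then adjust to 19 items: n = 19/50 = 0.3800
r_new = n·r_full / (1 + (n − 1)·r_full) = 0.1937 / 0.6840 ≈ 0.2832

0.28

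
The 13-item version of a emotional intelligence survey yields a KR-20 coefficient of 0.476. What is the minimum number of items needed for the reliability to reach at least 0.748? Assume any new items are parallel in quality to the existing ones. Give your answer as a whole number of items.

Invert Spearman-Brown to solve for n:
n = r*(1 − r) / [ r (1 − r*) ]
n = [0.748 × 0.524] / [0.476 × 0.252]
n = 0.391952 / 0.119952 ≈ 3.2676
So the test needs 3.2676 × 13 ≈ 42.48 items; rounding up, 43.

43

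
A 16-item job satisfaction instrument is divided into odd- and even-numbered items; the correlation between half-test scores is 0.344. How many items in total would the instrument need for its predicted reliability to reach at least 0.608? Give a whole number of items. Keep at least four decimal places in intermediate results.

24

r_full = 2(0.344)/(1 + 0.344) = 0.5119
Solve Spearman-Brown for n: n = 0.608(1 − 0.5119) / [0.5119(1 − 0.608)] = 1.4789
Items = 1.4789 × 16 ≈ 23.66 → 24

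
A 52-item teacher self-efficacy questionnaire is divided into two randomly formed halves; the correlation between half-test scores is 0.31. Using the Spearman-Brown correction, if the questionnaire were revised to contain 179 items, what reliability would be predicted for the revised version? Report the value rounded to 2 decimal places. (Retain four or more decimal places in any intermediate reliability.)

Spearman-Brown correction (n = 2): r_full = 2·0.31/(1 + 0.31) = 0.4733
Length factor from 52 to 179 items: n = 179/52 = 3.4423
r_new = n·r_full / (1 + (n − 1)·r_full) = 1.6292 / 2.1559 ≈ 0.7557

0.76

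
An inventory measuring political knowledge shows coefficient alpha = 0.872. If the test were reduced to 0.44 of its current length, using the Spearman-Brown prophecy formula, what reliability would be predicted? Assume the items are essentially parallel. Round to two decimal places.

0.75

r_new = 0.44·0.872 / [1 + (0.44 − 1)·0.872]
     = 0.3837 / 0.5117 = 0.7499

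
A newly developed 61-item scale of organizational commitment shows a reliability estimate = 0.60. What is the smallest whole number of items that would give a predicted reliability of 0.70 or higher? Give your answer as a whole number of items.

95

Spearman-Brown solved for the length factor n:
n = r_target (1 − r_old) / [ r_old (1 − r_target) ]
n = 0.70(1 − 0.60) / [0.60(1 − 0.70)]
n = 0.2800 / 0.1800 ≈ 1.5556
Items needed = n × 61 = 1.5556 × 61 ≈ 94.89 → round up to 95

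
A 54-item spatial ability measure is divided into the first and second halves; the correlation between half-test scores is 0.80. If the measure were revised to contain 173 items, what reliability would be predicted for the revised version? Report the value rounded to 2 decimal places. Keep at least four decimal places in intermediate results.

0.96

First correct the split-half correlation to full-test reliability: r_full = 2 × 0.80 / (1 + 0.80) ≈ 0.8889
Length factor from 54 to 173 items: n = 173/54 = 3.2037
r_new = n·r_full / (1 + (n − 1)·r_full) = 2.8478 / 2.9589 ≈ 0.9625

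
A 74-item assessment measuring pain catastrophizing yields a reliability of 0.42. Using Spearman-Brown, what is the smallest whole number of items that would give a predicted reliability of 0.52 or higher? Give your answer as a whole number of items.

Rearranging the Spearman-Brown formula for n,
n = r_target (1 − r_old) / [ r_old (1 − r_target) ]
n = [0.52 × 0.58] / [0.42 × 0.48]
  = 0.3016 / 0.2016 = 1.4960
1.4960 × 74 = 110.70 → 111 items

111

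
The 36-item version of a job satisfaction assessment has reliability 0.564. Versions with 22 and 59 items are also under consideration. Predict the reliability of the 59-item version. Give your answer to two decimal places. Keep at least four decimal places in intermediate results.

The 22-item form is not needed; work directly from the 36-item form with n = 59/36 = 1.6389.
r_{59} = n·r / (1 + (n − 1)·r) = 0.9243 / 1.3603 ≈ 0.6795

0.68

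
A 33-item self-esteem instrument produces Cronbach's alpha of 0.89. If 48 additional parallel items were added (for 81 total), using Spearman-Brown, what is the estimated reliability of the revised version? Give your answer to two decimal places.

n = 81/33 = 2.4545
By Spearman-Brown, r_new = n r / (1 + (n − 1) r).
r_new = 2.4545·0.89 / [1 + (2.4545 − 1)·0.89]
r_new = 2.1845 / 2.2945 ≈ 0.9521

0.95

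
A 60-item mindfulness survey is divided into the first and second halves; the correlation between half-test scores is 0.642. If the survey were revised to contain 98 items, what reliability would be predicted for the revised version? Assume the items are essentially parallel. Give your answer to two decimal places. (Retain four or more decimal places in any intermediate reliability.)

First correct the split-half correlation to full-test reliability: r_full = 2 × 0.642 / (1 + 0.642) ≈ 0.7820
Length factor from 60 to 98 items: n = 98/60 = 1.6333
r_new = n·r_full / (1 + (n − 1)·r_full) = 1.2772 / 1.4952 ≈ 0.8542

0.85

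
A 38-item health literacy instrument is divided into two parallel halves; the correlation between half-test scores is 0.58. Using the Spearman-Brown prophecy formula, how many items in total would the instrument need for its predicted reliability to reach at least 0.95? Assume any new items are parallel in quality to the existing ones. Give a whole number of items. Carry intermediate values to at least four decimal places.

262

r_full = 2(0.58)/(1 + 0.58) = 0.7342
Solve Spearman-Brown for n: n = 0.95(1 − 0.7342) / [0.7342(1 − 0.95)] = 6.8785
Required items = 6.8785 × 38 = 261.38, so 262 items.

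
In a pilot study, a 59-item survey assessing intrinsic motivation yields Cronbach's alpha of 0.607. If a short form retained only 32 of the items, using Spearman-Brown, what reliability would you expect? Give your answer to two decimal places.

0.46

The new length is 32/59 = 0.5424 times the old.
r_new = (0.5424 × 0.607) / (1 + (0.5424 − 1) × 0.607)
r_new = 0.3292 / 0.7222 ≈ 0.4558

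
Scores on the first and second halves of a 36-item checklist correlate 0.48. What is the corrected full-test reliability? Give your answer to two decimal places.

r_full = 2(0.48) / (1 + 0.48)
       = 0.9600 / 1.4800 = 0.6486

0.65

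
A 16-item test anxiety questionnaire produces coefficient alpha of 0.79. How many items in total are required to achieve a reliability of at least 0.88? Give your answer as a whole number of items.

Invert Spearman-Brown to solve for n:
n = r*(1 − r) / [ r (1 − r*) ]
n = 0.88(1 − 0.79) / [0.79(1 − 0.88)]
n = 0.1848 / 0.0948 ≈ 1.9494
So the test needs 1.9494 × 16 ≈ 31.19 items; rounding up, 32.

32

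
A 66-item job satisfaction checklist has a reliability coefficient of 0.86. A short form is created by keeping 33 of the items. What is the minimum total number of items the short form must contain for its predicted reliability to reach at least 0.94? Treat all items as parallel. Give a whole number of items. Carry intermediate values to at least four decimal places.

Short-form reliability: n = 33/66 = 0.5000; r_33 = n·r/(1+(n−1)r) ≈ 0.7544
Then solve for n' with r_old = 0.7544, r_target = 0.94: n' = 0.94(1 − 0.7544)/[0.7544(1 − 0.94)] = 5.1004
Total items = 5.1004 × 33 = 168.31, rounded up to 169.

169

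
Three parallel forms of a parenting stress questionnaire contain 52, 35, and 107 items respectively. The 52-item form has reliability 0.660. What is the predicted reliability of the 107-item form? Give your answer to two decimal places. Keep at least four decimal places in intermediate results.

The 35-item form is not needed; work directly from the 52-item form with n = 107/52 = 2.0577.
r_{107} = n·r / (1 + (n − 1)·r) = 1.3581 / 1.6981 ≈ 0.7998

0.80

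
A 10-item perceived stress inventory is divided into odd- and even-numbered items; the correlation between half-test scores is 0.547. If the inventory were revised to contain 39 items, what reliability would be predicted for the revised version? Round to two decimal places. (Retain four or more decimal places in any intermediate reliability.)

0.90

Full-test reliability from the split-half r: r_full = 2(0.547)/(1 + 0.547) = 0.7072
Then adjust to 39 items: n = 39/10 = 3.9000
r_new = n·r_full / (1 + (n − 1)·r_full) = 2.7581 / 3.0509 ≈ 0.9040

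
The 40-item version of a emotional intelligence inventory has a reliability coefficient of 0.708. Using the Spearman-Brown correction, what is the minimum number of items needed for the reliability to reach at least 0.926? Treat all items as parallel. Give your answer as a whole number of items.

207

Rearranging the Spearman-Brown formula for n,
n = r_target (1 − r_old) / [ r_old (1 − r_target) ]
n = 0.926(1 − 0.708) / [0.708(1 − 0.926)]
n = 0.270392 / 0.052392 ≈ 5.1609
So the test needs 5.1609 × 40 ≈ 206.44 items; rounding up, 207.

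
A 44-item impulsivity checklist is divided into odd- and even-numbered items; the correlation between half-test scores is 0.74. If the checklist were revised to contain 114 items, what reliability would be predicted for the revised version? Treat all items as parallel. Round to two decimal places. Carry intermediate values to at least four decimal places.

0.94

First correct the split-half correlation to full-test reliability: r_full = 2 × 0.74 / (1 + 0.74) ≈ 0.8506
Then adjust to 114 items: n = 114/44 = 2.5909
r_new = n·r_full / (1 + (n − 1)·r_full) = 2.2038 / 2.3532 ≈ 0.9365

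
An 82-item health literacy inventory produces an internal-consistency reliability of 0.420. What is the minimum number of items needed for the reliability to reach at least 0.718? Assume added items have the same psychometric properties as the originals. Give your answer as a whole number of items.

Invert Spearman-Brown to solve for n:
n = r_target (1 − r_old) / [ r_old (1 − r_target) ]
n = 0.718 × (1 − 0.420) / [ 0.420 × (1 − 0.718) ]
n = 0.416440 / 0.118440 ≈ 3.5160
3.5160 × 82 = 288.31 → 289 items

289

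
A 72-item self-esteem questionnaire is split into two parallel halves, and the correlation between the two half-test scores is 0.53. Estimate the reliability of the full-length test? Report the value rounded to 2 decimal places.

Each half is half the length of the full test, so the full test is n = 2 times a half.
r_full = 2r_hh / (1 + r_hh) = 2 × 0.53 / (1 + 0.53)
r_full = 1.0600 / 1.5300 ≈ 0.6928

0.69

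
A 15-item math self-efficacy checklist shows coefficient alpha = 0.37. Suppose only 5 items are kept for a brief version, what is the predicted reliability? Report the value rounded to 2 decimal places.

0.16

Length ratio n = 5/15 = 0.3333
By Spearman-Brown, r_new = n r / (1 + (n − 1) r).
r_new = 0.3333·0.37 / [1 + (0.3333 − 1)·0.37]
     = 0.1233 / 0.7533 = 0.1637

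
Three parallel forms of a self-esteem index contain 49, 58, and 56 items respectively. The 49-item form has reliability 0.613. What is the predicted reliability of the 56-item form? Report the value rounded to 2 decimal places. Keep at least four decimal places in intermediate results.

Only the ratio of lengths matters: n = 56/49 = 1.1429
r_{56} = n·r / (1 + (n − 1)·r) = 0.7006 / 1.0876 ≈ 0.6442

0.64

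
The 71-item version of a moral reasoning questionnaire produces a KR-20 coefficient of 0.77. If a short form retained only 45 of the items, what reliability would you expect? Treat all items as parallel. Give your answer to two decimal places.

0.68

Length ratio n = 45/71 = 0.6338
r_new = 0.6338·0.77 / [1 + (0.6338 − 1)·0.77]
r_new = 0.4880 / 0.7180 ≈ 0.6797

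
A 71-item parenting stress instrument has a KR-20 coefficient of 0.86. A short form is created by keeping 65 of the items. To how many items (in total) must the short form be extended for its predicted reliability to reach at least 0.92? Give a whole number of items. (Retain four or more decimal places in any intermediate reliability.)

Short-form reliability: n = 65/71 = 0.9155; r_65 = n·r/(1+(n−1)r) ≈ 0.8490
Length factor from the short form to reach 0.92: n' = 0.92(1 − 0.8490) / [0.8490(1 − 0.92)] ≈ 2.0453
Total items = 2.0453 × 65 = 132.94, rounded up to 133.

133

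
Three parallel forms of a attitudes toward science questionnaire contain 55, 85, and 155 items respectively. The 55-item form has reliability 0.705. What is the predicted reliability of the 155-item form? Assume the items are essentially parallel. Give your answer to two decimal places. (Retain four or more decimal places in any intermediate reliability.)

0.87

The 85-item form is not needed; work directly from the 55-item form with n = 155/55 = 2.8182.
r_{155} = n·r / (1 + (n − 1)·r) = 1.9868 / 2.2818 ≈ 0.8707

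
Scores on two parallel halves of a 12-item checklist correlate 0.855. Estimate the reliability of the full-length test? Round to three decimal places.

0.922

r_full = 2(0.855) / (1 + 0.855)
r_full = 1.7100 / 1.8550 ≈ 0.9218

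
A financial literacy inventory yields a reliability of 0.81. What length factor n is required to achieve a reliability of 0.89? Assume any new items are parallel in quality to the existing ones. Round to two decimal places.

1.90

n = [0.89 × 0.19] / [0.81 × 0.11]
  = 0.1691 / 0.0891 = 1.8979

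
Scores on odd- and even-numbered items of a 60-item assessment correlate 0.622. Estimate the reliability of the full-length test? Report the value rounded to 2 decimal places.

The full test is twice the length of either half (n = 2).
r_full = 2(0.622) / (1 + 0.622)
       = 1.2440 / 1.6220 = 0.7670

0.77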